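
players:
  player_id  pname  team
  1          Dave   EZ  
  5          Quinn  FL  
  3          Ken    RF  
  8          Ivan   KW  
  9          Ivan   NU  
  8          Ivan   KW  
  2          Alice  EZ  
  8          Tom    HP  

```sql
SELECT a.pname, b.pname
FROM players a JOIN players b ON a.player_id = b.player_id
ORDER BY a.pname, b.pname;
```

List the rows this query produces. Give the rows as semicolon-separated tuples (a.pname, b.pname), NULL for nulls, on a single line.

(Alice, Alice); (Dave, Dave); (Ivan, Ivan); (Ivan, Ivan); (Ivan, Ivan); (Ivan, Ivan); (Ivan, Ivan); (Ivan, Tom); (Ivan, Tom); (Ken, Ken); (Quinn, Quinn); (Tom, Ivan); (Tom, Ivan); (Tom, Tom)

INNER JOIN keeps only pairs where the ON condition holds.
Matching on a.player_id = b.player_id.
Matched pairs: 14.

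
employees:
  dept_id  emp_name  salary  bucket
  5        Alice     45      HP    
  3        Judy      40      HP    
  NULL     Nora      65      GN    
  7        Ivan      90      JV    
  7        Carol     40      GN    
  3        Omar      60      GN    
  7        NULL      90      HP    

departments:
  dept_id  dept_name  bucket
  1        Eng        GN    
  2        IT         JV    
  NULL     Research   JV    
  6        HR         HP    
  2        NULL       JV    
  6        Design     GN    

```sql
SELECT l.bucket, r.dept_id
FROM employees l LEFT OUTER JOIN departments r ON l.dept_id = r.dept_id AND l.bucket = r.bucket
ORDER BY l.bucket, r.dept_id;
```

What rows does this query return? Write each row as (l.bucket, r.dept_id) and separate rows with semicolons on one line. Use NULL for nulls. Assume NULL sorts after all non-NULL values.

(GN, NULL); (GN, NULL); (GN, NULL); (HP, NULL); (HP, NULL); (HP, NULL); (JV, NULL)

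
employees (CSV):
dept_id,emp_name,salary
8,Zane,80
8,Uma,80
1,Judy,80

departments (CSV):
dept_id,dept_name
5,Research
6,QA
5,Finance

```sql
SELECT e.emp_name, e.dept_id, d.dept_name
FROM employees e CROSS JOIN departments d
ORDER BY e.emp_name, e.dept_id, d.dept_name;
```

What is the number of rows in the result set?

9

CROSS JOIN pairs every row of `employees` with every row of `departments`: 3 × 3 = 9 rows.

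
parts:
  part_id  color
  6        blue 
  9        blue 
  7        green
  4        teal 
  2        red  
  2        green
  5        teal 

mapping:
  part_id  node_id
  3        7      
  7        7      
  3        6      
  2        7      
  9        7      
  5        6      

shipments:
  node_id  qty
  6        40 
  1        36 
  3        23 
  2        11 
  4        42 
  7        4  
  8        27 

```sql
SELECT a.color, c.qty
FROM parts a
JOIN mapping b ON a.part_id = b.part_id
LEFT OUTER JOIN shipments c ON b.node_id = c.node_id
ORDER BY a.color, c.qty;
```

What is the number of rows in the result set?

5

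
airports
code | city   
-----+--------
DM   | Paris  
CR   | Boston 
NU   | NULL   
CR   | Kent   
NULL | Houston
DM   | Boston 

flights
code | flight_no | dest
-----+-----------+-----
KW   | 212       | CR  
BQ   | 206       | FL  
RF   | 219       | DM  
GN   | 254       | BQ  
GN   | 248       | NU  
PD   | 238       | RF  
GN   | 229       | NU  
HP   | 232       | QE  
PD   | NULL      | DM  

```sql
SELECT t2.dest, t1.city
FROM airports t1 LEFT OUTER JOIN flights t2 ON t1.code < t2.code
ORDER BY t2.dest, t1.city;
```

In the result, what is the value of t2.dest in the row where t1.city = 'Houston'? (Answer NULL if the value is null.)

LEFT JOIN keeps every row from `airports`; unmatched rows get NULL for `flights`'s columns.
Matching on t1.code < t2.code. A NULL in a compared column never satisfies the condition.
- t1 row (code=DM): matches 8 t2 row(s) → 8 output row(s).
- t1 row (code=CR): matches 8 t2 row(s) → 8 output row(s).
- t1 row (code=NU): matches 3 t2 row(s) → 3 output row(s).
- t1 row (code=CR): matches 8 t2 row(s) → 8 output row(s).
- t1 row (code=NULL): no match → kept, t2 columns NULL.
- t1 row (code=DM): matches 8 t2 row(s) → 8 output row(s).

NULL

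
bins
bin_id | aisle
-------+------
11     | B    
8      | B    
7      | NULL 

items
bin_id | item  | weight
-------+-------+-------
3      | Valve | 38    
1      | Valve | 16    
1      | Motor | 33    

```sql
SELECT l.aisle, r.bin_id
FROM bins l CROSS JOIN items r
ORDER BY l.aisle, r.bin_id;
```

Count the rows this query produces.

9

CROSS JOIN pairs every row of `bins` with every row of `items`: 3 × 3 = 9 rows.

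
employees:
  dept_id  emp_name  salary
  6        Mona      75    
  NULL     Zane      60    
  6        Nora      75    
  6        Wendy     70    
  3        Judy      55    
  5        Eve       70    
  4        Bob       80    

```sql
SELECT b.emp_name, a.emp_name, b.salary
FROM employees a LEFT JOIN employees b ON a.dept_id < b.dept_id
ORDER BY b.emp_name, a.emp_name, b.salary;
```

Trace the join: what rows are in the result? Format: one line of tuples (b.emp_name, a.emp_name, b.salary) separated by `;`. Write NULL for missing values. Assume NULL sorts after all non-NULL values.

(Bob, Judy, 80); (Eve, Bob, 70); (Eve, Judy, 70); (Mona, Bob, 75); (Mona, Eve, 75); (Mona, Judy, 75); (Nora, Bob, 75); (Nora, Eve, 75); (Nora, Judy, 75); (Wendy, Bob, 70); (Wendy, Eve, 70); (Wendy, Judy, 70); (NULL, Mona, NULL); (NULL, Nora, NULL); (NULL, Wendy, NULL); (NULL, Zane, NULL)

LEFT JOIN keeps every row from `employees a`; unmatched rows get NULL for `employees b`'s columns.
Matching on a.dept_id < b.dept_id. A NULL in a compared column never satisfies the condition.
Matched pairs: 12; unmatched a rows kept: 4.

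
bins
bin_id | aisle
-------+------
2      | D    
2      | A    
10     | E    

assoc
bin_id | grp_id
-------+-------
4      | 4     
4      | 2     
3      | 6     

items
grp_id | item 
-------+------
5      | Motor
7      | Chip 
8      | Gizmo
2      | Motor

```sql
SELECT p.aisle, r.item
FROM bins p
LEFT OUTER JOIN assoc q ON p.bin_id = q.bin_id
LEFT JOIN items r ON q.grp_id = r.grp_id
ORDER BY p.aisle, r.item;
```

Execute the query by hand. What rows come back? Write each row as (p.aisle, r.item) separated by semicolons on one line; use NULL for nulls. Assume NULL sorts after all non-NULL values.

Evaluate left to right. First `bins p LEFT JOIN assoc q` on bin_id: 3 row(s).
Then LEFT JOIN `items r` on grp_id: each of those 3 rows is kept; rows whose q.grp_id has no match in r get NULL for r's columns.

(A, NULL); (D, NULL); (E, NULL)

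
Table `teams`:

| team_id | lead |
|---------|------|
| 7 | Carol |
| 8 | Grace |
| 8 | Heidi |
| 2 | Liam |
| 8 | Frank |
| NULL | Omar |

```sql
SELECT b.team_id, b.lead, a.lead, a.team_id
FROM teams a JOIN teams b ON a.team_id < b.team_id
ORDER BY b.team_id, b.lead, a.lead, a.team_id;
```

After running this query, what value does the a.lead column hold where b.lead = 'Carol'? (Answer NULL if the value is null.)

Liam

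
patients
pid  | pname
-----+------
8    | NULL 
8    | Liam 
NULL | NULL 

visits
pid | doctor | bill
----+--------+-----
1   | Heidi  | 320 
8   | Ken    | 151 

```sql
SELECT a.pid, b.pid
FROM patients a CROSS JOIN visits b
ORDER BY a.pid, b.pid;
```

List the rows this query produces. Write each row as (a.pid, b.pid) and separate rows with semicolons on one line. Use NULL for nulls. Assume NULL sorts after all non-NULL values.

CROSS JOIN pairs every row of `patients` with every row of `visits`: 3 × 2 = 6 rows.
After projecting and ordering:
a.pid | b.pid
8 | 1
8 | 1
8 | 8
8 | 8
NULL | 1
NULL | 8

(8, 1); (8, 1); (8, 8); (8, 8); (NULL, 1); (NULL, 8)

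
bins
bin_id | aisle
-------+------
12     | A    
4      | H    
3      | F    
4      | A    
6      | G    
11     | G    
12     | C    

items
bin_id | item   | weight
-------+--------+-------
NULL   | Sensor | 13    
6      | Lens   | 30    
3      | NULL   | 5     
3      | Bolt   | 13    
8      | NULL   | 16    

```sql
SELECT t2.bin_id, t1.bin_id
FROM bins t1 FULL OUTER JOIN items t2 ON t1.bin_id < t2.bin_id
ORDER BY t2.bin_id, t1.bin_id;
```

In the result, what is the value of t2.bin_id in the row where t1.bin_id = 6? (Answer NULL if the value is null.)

FULL OUTER JOIN keeps every row from both sides; unmatched rows get NULL for the other side's columns.
Matching on t1.bin_id < t2.bin_id. A NULL in a compared column never satisfies the condition.
- bin_id=12: no t2 row matches, row kept with t2 columns NULL.
- bin_id=4: 2 matching t2 row(s), so 2 row(s) emitted.
- bin_id=3: 2 matching t2 row(s), so 2 row(s) emitted.
- bin_id=4: 2 matching t2 row(s), so 2 row(s) emitted.
- bin_id=6: 1 matching t2 row(s), so 1 row(s) emitted.
- bin_id=11: no t2 row matches, row kept with t2 columns NULL.
- bin_id=12: no t2 row matches, row kept with t2 columns NULL.
- plus 3 unmatched t2 row(s), each kept with NULL t1 columns.

8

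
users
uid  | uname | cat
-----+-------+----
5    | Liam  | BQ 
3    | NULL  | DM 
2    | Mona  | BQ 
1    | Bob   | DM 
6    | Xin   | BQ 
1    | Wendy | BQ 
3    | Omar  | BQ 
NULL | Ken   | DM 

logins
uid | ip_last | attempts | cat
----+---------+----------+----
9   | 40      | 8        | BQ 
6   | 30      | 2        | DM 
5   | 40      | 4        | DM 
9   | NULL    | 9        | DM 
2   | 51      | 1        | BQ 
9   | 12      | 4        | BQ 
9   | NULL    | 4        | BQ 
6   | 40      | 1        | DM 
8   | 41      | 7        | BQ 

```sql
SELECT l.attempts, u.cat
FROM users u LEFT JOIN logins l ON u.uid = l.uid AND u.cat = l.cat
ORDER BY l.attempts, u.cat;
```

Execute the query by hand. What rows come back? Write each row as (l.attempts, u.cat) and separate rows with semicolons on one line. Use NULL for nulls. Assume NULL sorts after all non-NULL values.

(1, BQ); (NULL, BQ); (NULL, BQ); (NULL, BQ); (NULL, BQ); (NULL, DM); (NULL, DM); (NULL, DM)

LEFT JOIN keeps every row from `users`; unmatched rows get NULL for `logins`'s columns.
Matching on u.uid = l.uid AND u.cat = l.cat. A NULL in a compared column never satisfies the condition.
- u (uid=5, cat=BQ) has no partner → padded with NULL.
- u (uid=3, cat=DM) has no partner → padded with NULL.
- u (uid=2, cat=BQ) pairs with 1 row(s) of l.
- u (uid=1, cat=DM) has no partner → padded with NULL.
- u (uid=6, cat=BQ) has no partner → padded with NULL.
- u (uid=1, cat=BQ) has no partner → padded with NULL.
- u (uid=3, cat=BQ) has no partner → padded with NULL.
- u (uid=NULL, cat=DM) has no partner → padded with NULL.
After projecting and ordering:
l.attempts | u.cat
1 | BQ
NULL | BQ
NULL | BQ
NULL | BQ
NULL | BQ
NULL | DM
NULL | DM
NULL | DM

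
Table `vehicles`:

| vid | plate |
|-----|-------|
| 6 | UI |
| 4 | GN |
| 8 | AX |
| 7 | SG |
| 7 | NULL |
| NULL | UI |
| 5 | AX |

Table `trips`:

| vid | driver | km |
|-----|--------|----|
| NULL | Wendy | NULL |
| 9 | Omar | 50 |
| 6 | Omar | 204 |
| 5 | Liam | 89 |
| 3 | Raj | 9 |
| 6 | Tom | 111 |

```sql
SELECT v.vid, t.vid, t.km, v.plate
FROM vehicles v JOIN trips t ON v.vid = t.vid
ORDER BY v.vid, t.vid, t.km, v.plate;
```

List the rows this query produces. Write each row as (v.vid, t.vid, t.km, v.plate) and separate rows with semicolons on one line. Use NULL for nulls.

INNER JOIN keeps only pairs where the ON condition holds.
Matching on v.vid = t.vid. A NULL in a compared column never satisfies the condition.
- v[0] vid=6 → 2 match(es) in t → 2 row(s).
- v[1] vid=4 → no match; dropped.
- v[2] vid=8 → no match; dropped.
- v[3] vid=7 → no match; dropped.
- v[4] vid=7 → no match; dropped.
- v[5] vid=NULL → no match; dropped.
- v[6] vid=5 → 1 match(es) in t → 1 row(s).
After projecting and ordering:
v.vid | t.vid | t.km | v.plate
5 | 5 | 89 | AX
6 | 6 | 111 | UI
6 | 6 | 204 | UI

(5, 5, 89, AX); (6, 6, 111, UI); (6, 6, 204, UI)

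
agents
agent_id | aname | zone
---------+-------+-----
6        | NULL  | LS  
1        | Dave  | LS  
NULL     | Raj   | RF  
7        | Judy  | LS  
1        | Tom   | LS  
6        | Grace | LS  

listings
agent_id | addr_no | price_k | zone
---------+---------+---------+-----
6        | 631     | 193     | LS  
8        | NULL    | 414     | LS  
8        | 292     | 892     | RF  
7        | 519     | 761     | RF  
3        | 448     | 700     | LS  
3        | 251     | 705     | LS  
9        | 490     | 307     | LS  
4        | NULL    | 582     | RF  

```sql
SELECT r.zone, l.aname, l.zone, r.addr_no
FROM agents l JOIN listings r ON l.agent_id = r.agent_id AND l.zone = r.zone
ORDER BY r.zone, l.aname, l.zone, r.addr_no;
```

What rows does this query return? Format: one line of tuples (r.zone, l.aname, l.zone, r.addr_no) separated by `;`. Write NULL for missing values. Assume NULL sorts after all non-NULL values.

(LS, Grace, LS, 631); (LS, NULL, LS, 631)

INNER JOIN keeps only pairs where the ON condition holds.
Matching on l.agent_id = r.agent_id AND l.zone = r.zone. A NULL in a compared column never satisfies the condition.
- l row (agent_id=6, zone=LS): matches 1 r row(s) → 1 output row(s).
- l row (agent_id=1, zone=LS): no match → dropped.
- l row (agent_id=NULL, zone=RF): no match → dropped.
- l row (agent_id=7, zone=LS): no match → dropped.
- l row (agent_id=1, zone=LS): no match → dropped.
- l row (agent_id=6, zone=LS): matches 1 r row(s) → 1 output row(s).
After projecting and ordering:
r.zone | l.aname | l.zone | r.addr_no
LS | Grace | LS | 631
LS | NULL | LS | 631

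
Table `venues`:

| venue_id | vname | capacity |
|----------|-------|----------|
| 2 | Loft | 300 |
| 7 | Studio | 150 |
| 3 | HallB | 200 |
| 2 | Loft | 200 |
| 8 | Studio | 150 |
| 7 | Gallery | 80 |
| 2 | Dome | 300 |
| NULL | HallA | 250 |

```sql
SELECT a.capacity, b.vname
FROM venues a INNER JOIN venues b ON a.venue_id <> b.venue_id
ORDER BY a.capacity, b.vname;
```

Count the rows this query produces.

INNER JOIN keeps only pairs where the ON condition holds.
Matching on a.venue_id <> b.venue_id. A NULL in a compared column never satisfies the condition.
- a[0] venue_id=2 → 4 match(es) in b → 4 row(s).
- a[1] venue_id=7 → 5 match(es) in b → 5 row(s).
- a[2] venue_id=3 → 6 match(es) in b → 6 row(s).
- a[3] venue_id=2 → 4 match(es) in b → 4 row(s).
- a[4] venue_id=8 → 6 match(es) in b → 6 row(s).
- a[5] venue_id=7 → 5 match(es) in b → 5 row(s).
- a[6] venue_id=2 → 4 match(es) in b → 4 row(s).
- a[7] venue_id=NULL → no match; dropped.
Total: 34 rows.

34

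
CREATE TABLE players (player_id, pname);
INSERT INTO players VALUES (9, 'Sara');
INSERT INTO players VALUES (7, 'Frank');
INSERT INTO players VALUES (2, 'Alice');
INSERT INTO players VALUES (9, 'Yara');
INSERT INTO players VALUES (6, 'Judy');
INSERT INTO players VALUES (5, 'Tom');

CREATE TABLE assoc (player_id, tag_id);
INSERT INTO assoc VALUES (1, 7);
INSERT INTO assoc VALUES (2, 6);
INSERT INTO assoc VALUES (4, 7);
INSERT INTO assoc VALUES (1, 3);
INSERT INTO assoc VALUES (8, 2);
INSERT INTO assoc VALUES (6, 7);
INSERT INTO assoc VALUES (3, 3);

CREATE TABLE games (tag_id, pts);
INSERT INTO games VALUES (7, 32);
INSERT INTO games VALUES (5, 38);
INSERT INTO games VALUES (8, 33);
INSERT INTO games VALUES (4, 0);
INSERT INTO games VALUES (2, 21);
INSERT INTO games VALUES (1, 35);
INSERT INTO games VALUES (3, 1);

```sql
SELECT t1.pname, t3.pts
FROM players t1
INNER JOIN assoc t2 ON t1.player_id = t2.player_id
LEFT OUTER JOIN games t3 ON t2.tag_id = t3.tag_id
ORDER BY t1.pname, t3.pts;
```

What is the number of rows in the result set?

2

Step 1 — t1 INNER JOIN t2 on player_id → 2 row(s).
Then LEFT JOIN `games t3` on tag_id: each of those 2 rows is kept; rows whose t2.tag_id has no match in t3 get NULL for t3's columns.
Result: 2 row(s).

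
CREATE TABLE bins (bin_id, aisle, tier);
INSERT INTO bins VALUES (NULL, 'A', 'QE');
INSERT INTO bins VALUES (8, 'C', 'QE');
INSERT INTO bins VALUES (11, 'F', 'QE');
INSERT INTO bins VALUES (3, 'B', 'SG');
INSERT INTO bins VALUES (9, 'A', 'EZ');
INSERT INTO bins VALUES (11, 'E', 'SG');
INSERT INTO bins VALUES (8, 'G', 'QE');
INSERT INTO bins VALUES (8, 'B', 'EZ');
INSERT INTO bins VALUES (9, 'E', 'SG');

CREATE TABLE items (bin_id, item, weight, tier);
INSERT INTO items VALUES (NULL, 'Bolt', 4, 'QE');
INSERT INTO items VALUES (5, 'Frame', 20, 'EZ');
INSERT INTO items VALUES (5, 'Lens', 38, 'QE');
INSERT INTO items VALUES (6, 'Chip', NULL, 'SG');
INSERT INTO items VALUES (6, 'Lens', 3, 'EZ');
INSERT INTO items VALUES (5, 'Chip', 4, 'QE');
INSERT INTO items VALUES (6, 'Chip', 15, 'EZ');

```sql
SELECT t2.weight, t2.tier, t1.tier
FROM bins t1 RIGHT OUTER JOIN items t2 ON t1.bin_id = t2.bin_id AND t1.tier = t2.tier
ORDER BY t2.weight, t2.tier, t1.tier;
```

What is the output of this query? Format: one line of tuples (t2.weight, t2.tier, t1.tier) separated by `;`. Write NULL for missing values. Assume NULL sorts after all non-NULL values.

(3, EZ, NULL); (4, QE, NULL); (4, QE, NULL); (15, EZ, NULL); (20, EZ, NULL); (38, QE, NULL); (NULL, SG, NULL)

RIGHT JOIN keeps every row from `items`; unmatched rows get NULL for `bins`'s columns.
Matching on t1.bin_id = t2.bin_id AND t1.tier = t2.tier. A NULL in a compared column never satisfies the condition.
Matched pairs: 0; unmatched t2 rows kept: 7.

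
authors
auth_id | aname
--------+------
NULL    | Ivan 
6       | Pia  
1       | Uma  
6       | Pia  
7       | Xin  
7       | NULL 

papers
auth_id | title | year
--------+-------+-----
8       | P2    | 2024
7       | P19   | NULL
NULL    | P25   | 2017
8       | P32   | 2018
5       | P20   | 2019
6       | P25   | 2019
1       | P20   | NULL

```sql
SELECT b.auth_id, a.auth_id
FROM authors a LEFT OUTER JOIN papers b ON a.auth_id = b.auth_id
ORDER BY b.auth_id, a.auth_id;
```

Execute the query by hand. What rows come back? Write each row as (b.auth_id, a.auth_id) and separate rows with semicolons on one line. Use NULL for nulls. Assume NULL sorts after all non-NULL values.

(1, 1); (6, 6); (6, 6); (7, 7); (7, 7); (NULL, NULL)

LEFT JOIN keeps every row from `authors`; unmatched rows get NULL for `papers`'s columns.
Matching on a.auth_id = b.auth_id. A NULL in a compared column never satisfies the condition.
- auth_id=NULL: no b row matches, row kept with b columns NULL.
- auth_id=6: 1 matching b row(s), so 1 row(s) emitted.
- auth_id=1: 1 matching b row(s), so 1 row(s) emitted.
- auth_id=6: 1 matching b row(s), so 1 row(s) emitted.
- auth_id=7: 1 matching b row(s), so 1 row(s) emitted.
- auth_id=7: 1 matching b row(s), so 1 row(s) emitted.
After projecting and ordering:
b.auth_id | a.auth_id
1 | 1
6 | 6
6 | 6
7 | 7
7 | 7
NULL | NULL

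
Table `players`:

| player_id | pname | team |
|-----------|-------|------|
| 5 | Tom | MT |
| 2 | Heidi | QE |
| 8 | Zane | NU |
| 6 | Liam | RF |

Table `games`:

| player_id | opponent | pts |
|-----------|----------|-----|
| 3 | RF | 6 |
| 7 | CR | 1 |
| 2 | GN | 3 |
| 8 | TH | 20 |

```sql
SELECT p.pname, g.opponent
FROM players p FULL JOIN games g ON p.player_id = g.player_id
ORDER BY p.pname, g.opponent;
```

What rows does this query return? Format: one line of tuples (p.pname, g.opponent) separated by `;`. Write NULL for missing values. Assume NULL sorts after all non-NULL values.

FULL OUTER JOIN keeps every row from both sides; unmatched rows get NULL for the other side's columns.
Matching on p.player_id = g.player_id.
- player_id=5: no g row matches, row kept with g columns NULL.
- player_id=2: 1 matching g row(s), so 1 row(s) emitted.
- player_id=8: 1 matching g row(s), so 1 row(s) emitted.
- player_id=6: no g row matches, row kept with g columns NULL.
- 2 g row(s) had no p match → kept, p columns NULL.
After projecting and ordering:
p.pname | g.opponent
Heidi | GN
Liam | NULL
Tom | NULL
Zane | TH
NULL | CR
NULL | RF

(Heidi, GN); (Liam, NULL); (Tom, NULL); (Zane, TH); (NULL, CR); (NULL, RF)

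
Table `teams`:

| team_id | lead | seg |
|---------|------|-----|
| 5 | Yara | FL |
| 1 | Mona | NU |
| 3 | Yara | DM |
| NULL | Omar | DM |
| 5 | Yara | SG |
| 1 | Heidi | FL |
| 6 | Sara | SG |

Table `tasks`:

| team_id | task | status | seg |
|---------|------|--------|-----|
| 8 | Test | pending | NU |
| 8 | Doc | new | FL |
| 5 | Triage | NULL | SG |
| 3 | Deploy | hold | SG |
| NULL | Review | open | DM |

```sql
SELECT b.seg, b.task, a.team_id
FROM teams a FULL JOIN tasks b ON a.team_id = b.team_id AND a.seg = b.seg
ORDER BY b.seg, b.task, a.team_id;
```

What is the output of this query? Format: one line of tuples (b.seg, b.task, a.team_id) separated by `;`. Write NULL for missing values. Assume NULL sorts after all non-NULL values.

FULL OUTER JOIN keeps every row from both sides; unmatched rows get NULL for the other side's columns.
Matching on a.team_id = b.team_id AND a.seg = b.seg. A NULL in a compared column never satisfies the condition.
- a[0] team_id=5, seg=FL → no match; kept with NULLs on the b side.
- a[1] team_id=1, seg=NU → no match; kept with NULLs on the b side.
- a[2] team_id=3, seg=DM → no match; kept with NULLs on the b side.
- a[3] team_id=NULL, seg=DM → no match; kept with NULLs on the b side.
- a[4] team_id=5, seg=SG → 1 match(es) in b → 1 row(s).
- a[5] team_id=1, seg=FL → no match; kept with NULLs on the b side.
- a[6] team_id=6, seg=SG → no match; kept with NULLs on the b side.
- 4 b row(s) had no a match → kept, a columns NULL.

(DM, Review, NULL); (FL, Doc, NULL); (NU, Test, NULL); (SG, Deploy, NULL); (SG, Triage, 5); (NULL, NULL, 1); (NULL, NULL, 1); (NULL, NULL, 3); (NULL, NULL, 5); (NULL, NULL, 6); (NULL, NULL, NULL)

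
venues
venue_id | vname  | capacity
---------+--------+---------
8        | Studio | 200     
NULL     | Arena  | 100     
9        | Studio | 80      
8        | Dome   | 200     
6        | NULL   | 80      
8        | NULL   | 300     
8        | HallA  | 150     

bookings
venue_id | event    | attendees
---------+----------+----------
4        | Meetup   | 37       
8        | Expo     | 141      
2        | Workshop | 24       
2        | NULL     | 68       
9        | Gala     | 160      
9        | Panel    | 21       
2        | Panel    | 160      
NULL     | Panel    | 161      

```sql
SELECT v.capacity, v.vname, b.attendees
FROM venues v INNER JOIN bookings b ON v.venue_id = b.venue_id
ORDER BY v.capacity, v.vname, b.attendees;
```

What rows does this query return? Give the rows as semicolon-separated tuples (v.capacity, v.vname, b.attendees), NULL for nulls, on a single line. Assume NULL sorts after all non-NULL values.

INNER JOIN keeps only pairs where the ON condition holds.
Matching on v.venue_id = b.venue_id. A NULL in a compared column never satisfies the condition.
- v (venue_id=8) pairs with 1 row(s) of b.
- v (venue_id=NULL) has no partner → excluded.
- v (venue_id=9) pairs with 2 row(s) of b.
- v (venue_id=8) pairs with 1 row(s) of b.
- v (venue_id=6) has no partner → excluded.
- v (venue_id=8) pairs with 1 row(s) of b.
- v (venue_id=8) pairs with 1 row(s) of b.
After projecting and ordering:
v.capacity | v.vname | b.attendees
80 | Studio | 21
80 | Studio | 160
150 | HallA | 141
200 | Dome | 141
200 | Studio | 141
300 | NULL | 141

(80, Studio, 21); (80, Studio, 160); (150, HallA, 141); (200, Dome, 141); (200, Studio, 141); (300, NULL, 141)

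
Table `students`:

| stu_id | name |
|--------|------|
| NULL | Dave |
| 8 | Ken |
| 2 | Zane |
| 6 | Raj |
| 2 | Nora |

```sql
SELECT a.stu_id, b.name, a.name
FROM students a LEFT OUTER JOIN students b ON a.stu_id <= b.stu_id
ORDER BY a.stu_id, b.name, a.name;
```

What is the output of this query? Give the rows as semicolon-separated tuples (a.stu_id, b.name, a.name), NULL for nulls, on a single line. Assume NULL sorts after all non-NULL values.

LEFT JOIN keeps every row from `students a`; unmatched rows get NULL for `students b`'s columns.
Matching on a.stu_id <= b.stu_id. A NULL in a compared column never satisfies the condition.
Matched pairs: 11; unmatched a rows kept: 1.

(2, Ken, Nora); (2, Ken, Zane); (2, Nora, Nora); (2, Nora, Zane); (2, Raj, Nora); (2, Raj, Zane); (2, Zane, Nora); (2, Zane, Zane); (6, Ken, Raj); (6, Raj, Raj); (8, Ken, Ken); (NULL, NULL, Dave)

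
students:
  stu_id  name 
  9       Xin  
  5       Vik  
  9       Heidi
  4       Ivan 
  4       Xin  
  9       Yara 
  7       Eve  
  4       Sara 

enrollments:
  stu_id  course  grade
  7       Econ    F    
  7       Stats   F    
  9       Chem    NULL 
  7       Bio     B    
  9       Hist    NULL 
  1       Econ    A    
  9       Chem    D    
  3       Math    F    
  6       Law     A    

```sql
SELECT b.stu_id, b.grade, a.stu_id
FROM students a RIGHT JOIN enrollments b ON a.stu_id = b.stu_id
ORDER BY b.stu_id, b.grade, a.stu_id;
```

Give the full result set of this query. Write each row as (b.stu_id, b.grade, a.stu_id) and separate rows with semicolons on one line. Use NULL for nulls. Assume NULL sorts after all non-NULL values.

(1, A, NULL); (3, F, NULL); (6, A, NULL); (7, B, 7); (7, F, 7); (7, F, 7); (9, D, 9); (9, D, 9); (9, D, 9); (9, NULL, 9); (9, NULL, 9); (9, NULL, 9); (9, NULL, 9); (9, NULL, 9); (9, NULL, 9)

RIGHT JOIN keeps every row from `enrollments`; unmatched rows get NULL for `students`'s columns.
Matching on a.stu_id = b.stu_id.
- a (stu_id=9) pairs with 3 row(s) of b.
- a (stu_id=5) has no partner in b.
- a (stu_id=9) pairs with 3 row(s) of b.
- a (stu_id=4) has no partner in b.
- a (stu_id=4) has no partner in b.
- a (stu_id=9) pairs with 3 row(s) of b.
- a (stu_id=7) pairs with 3 row(s) of b.
- a (stu_id=4) has no partner in b.
- 3 b row(s) had no a match → kept, a columns NULL.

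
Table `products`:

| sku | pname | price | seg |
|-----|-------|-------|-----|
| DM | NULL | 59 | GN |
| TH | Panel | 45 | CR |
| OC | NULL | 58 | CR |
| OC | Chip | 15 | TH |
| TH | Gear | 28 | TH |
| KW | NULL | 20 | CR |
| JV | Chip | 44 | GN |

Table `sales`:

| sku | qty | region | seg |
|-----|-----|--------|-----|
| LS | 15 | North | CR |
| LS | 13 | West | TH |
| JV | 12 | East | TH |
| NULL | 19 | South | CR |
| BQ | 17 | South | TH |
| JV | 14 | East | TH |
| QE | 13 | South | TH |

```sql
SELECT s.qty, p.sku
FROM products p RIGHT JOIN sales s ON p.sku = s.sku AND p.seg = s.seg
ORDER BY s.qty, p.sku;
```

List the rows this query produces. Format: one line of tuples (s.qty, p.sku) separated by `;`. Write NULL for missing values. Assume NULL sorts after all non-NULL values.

RIGHT JOIN keeps every row from `sales`; unmatched rows get NULL for `products`'s columns.
Matching on p.sku = s.sku AND p.seg = s.seg. A NULL in a compared column never satisfies the condition.
- sku=DM, seg=GN: no matching s row.
- sku=TH, seg=CR: no matching s row.
- sku=OC, seg=CR: no matching s row.
- sku=OC, seg=TH: no matching s row.
- sku=TH, seg=TH: no matching s row.
- sku=KW, seg=CR: no matching s row.
- sku=JV, seg=GN: no matching s row.
- 7 s row(s) had no p match → kept, p columns NULL.
After projecting and ordering:
s.qty | p.sku
12 | NULL
13 | NULL
13 | NULL
14 | NULL
15 | NULL
17 | NULL
19 | NULL

(12, NULL); (13, NULL); (13, NULL); (14, NULL); (15, NULL); (17, NULL); (19, NULL)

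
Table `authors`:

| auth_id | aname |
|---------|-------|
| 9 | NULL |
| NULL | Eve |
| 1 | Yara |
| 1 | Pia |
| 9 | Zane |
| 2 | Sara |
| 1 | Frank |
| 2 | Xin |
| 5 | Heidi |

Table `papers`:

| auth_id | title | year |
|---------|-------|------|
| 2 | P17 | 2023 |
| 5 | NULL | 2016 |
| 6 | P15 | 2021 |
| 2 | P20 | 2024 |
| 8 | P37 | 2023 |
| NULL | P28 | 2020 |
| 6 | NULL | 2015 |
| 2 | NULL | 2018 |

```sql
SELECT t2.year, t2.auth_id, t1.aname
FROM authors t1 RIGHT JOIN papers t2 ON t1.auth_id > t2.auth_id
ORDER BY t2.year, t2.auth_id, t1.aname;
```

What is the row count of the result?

18

RIGHT JOIN keeps every row from `papers`; unmatched rows get NULL for `authors`'s columns.
Matching on t1.auth_id > t2.auth_id. A NULL in a compared column never satisfies the condition.
Matched pairs: 17; unmatched t2 rows kept: 1.
Total: 17 matched + 1 padded = 18 rows.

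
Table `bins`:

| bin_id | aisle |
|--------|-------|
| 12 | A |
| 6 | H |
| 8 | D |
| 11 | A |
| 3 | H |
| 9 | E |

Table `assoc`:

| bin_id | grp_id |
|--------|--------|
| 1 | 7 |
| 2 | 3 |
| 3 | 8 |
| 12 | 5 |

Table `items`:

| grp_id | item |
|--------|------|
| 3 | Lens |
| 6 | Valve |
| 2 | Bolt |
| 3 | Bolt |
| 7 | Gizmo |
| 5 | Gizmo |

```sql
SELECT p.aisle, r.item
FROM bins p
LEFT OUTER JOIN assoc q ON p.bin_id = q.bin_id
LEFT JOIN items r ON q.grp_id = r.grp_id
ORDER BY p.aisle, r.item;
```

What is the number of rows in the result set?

Joins associate left-to-right: bins LEFT JOIN assoc on bin_id gives 6 intermediate row(s).
Then LEFT JOIN `items r` on grp_id: each of those 6 rows is kept; rows whose q.grp_id has no match in r get NULL for r's columns.
Result: 6 row(s).

6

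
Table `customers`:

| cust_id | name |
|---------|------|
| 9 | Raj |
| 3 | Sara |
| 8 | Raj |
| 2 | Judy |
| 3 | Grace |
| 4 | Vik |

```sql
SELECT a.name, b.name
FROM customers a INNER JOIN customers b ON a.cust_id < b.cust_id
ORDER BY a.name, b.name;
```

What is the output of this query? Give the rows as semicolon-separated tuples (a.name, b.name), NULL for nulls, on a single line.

INNER JOIN keeps only pairs where the ON condition holds.
Matching on a.cust_id < b.cust_id.
Matched pairs: 14.

(Grace, Raj); (Grace, Raj); (Grace, Vik); (Judy, Grace); (Judy, Raj); (Judy, Raj); (Judy, Sara); (Judy, Vik); (Raj, Raj); (Sara, Raj); (Sara, Raj); (Sara, Vik); (Vik, Raj); (Vik, Raj)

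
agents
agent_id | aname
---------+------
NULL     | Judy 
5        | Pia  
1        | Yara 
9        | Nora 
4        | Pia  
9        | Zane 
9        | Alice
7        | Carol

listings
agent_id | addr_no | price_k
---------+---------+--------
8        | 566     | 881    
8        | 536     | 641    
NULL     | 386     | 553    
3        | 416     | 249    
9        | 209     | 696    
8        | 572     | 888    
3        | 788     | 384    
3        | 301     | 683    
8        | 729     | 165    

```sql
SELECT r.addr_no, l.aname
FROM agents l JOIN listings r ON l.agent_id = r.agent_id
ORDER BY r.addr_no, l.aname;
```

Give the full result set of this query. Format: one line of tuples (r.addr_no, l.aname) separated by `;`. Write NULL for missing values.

INNER JOIN keeps only pairs where the ON condition holds.
Matching on l.agent_id = r.agent_id. A NULL in a compared column never satisfies the condition.
Matched pairs: 3.

(209, Alice); (209, Nora); (209, Zane)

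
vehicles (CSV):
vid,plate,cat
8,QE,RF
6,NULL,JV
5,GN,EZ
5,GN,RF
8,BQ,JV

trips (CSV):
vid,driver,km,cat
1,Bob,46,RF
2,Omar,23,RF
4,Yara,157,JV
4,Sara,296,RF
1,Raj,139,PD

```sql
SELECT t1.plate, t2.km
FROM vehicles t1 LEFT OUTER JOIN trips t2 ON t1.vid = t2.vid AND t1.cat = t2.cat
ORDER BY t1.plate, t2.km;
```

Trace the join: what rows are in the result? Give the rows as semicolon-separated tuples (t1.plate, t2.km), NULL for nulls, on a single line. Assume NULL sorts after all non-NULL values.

(BQ, NULL); (GN, NULL); (GN, NULL); (QE, NULL); (NULL, NULL)

LEFT JOIN keeps every row from `vehicles`; unmatched rows get NULL for `trips`'s columns.
Matching on t1.vid = t2.vid AND t1.cat = t2.cat.
- t1 row (vid=8, cat=RF): no match → kept, t2 columns NULL.
- t1 row (vid=6, cat=JV): no match → kept, t2 columns NULL.
- t1 row (vid=5, cat=EZ): no match → kept, t2 columns NULL.
- t1 row (vid=5, cat=RF): no match → kept, t2 columns NULL.
- t1 row (vid=8, cat=JV): no match → kept, t2 columns NULL.
After projecting and ordering:
t1.plate | t2.km
BQ | NULL
GN | NULL
GN | NULL
QE | NULL
NULL | NULL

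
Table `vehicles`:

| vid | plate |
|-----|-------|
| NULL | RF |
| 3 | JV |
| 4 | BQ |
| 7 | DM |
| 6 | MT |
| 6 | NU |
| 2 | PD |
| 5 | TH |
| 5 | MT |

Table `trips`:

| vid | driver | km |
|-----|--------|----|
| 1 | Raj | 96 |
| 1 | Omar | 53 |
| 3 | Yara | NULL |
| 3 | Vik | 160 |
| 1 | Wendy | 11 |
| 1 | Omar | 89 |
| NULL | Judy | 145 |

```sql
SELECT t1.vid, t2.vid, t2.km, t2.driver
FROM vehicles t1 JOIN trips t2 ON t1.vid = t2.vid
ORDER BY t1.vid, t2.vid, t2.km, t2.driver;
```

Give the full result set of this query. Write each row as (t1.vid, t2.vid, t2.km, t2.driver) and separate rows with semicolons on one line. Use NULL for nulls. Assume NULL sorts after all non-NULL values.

(3, 3, 160, Vik); (3, 3, NULL, Yara)

INNER JOIN keeps only pairs where the ON condition holds.
Matching on t1.vid = t2.vid. A NULL in a compared column never satisfies the condition.
- vid=NULL: no matching t2 row, dropped.
- vid=3: 2 matching t2 row(s), so 2 row(s) emitted.
- vid=4: no matching t2 row, dropped.
- vid=7: no matching t2 row, dropped.
- vid=6: no matching t2 row, dropped.
- vid=6: no matching t2 row, dropped.
- vid=2: no matching t2 row, dropped.
- vid=5: no matching t2 row, dropped.
- vid=5: no matching t2 row, dropped.
After projecting and ordering:
t1.vid | t2.vid | t2.km | t2.driver
3 | 3 | 160 | Vik
3 | 3 | NULL | Yara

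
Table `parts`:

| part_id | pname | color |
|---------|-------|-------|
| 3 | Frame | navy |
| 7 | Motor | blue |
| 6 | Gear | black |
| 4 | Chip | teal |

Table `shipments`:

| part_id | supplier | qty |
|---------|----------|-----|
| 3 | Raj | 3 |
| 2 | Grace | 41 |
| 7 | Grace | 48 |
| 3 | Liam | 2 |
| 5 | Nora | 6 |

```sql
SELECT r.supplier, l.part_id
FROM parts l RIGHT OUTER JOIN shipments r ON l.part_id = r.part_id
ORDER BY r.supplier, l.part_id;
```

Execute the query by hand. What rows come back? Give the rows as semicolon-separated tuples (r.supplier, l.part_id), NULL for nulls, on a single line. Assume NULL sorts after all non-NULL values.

RIGHT JOIN keeps every row from `shipments`; unmatched rows get NULL for `parts`'s columns.
Matching on l.part_id = r.part_id.
- l[0] part_id=3 → 2 match(es) in r → 2 row(s).
- l[1] part_id=7 → 1 match(es) in r → 1 row(s).
- l[2] part_id=6 → no match.
- l[3] part_id=4 → no match.
- plus 2 unmatched r row(s), each kept with NULL l columns.
After projecting and ordering:
r.supplier | l.part_id
Grace | 7
Grace | NULL
Liam | 3
Nora | NULL
Raj | 3

(Grace, 7); (Grace, NULL); (Liam, 3); (Nora, NULL); (Raj, 3)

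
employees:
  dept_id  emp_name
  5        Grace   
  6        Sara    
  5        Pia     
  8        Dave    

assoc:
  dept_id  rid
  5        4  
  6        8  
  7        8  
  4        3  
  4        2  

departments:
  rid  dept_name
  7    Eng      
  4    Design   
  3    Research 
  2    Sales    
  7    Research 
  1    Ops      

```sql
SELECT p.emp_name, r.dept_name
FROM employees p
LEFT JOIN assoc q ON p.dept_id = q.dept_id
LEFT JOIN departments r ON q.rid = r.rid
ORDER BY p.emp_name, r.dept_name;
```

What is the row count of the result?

4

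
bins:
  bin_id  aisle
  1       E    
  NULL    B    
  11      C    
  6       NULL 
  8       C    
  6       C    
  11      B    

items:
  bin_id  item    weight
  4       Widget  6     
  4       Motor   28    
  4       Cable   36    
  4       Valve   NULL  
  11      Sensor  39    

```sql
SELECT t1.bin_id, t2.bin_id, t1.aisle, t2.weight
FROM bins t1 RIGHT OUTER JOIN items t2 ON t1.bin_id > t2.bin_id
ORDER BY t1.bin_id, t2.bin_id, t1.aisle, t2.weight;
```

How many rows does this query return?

21

RIGHT JOIN keeps every row from `items`; unmatched rows get NULL for `bins`'s columns.
Matching on t1.bin_id > t2.bin_id. A NULL in a compared column never satisfies the condition.
- t1 row (bin_id=1): no match.
- t1 row (bin_id=NULL): no match.
- t1 row (bin_id=11): matches 4 t2 row(s) → 4 output row(s).
- t1 row (bin_id=6): matches 4 t2 row(s) → 4 output row(s).
- t1 row (bin_id=8): matches 4 t2 row(s) → 4 output row(s).
- t1 row (bin_id=6): matches 4 t2 row(s) → 4 output row(s).
- t1 row (bin_id=11): matches 4 t2 row(s) → 4 output row(s).
- plus 1 unmatched t2 row(s), each kept with NULL t1 columns.
Total: 20 matched + 1 padded = 21 rows.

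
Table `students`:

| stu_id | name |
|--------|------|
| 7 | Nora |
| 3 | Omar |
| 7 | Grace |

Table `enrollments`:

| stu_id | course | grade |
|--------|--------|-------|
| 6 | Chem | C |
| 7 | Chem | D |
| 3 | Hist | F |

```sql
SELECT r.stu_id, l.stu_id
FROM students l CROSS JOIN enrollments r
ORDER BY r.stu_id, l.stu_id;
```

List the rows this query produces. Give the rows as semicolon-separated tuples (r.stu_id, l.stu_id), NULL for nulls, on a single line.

(3, 3); (3, 7); (3, 7); (6, 3); (6, 7); (6, 7); (7, 3); (7, 7); (7, 7)

CROSS JOIN pairs every row of `students` with every row of `enrollments`: 3 × 3 = 9 rows.
After projecting and ordering:
r.stu_id | l.stu_id
3 | 3
3 | 7
3 | 7
6 | 3
6 | 7
6 | 7
7 | 3
7 | 7
7 | 7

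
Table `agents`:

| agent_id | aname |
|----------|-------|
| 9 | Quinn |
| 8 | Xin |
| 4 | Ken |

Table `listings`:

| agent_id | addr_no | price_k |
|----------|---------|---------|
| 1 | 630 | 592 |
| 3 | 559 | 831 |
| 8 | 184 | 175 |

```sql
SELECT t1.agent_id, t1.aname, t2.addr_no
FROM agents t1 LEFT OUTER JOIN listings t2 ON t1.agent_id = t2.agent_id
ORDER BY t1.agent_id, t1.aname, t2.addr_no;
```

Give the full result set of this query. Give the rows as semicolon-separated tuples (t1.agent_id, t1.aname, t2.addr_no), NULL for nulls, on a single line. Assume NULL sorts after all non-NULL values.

(4, Ken, NULL); (8, Xin, 184); (9, Quinn, NULL)

LEFT JOIN keeps every row from `agents`; unmatched rows get NULL for `listings`'s columns.
Matching on t1.agent_id = t2.agent_id.
- agent_id=9: no t2 row matches, row kept with t2 columns NULL.
- agent_id=8: 1 matching t2 row(s), so 1 row(s) emitted.
- agent_id=4: no t2 row matches, row kept with t2 columns NULL.
After projecting and ordering:
t1.agent_id | t1.aname | t2.addr_no
4 | Ken | NULL
8 | Xin | 184
9 | Quinn | NULL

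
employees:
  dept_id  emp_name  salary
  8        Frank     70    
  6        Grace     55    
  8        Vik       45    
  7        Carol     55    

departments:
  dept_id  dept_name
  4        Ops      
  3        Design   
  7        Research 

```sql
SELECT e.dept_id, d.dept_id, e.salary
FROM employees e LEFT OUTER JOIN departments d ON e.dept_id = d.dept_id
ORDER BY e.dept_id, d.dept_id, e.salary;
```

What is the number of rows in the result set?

LEFT JOIN keeps every row from `employees`; unmatched rows get NULL for `departments`'s columns.
Matching on e.dept_id = d.dept_id.
Matched pairs: 1; unmatched e rows kept: 3.
Total: 1 matched + 3 padded = 4 rows.

4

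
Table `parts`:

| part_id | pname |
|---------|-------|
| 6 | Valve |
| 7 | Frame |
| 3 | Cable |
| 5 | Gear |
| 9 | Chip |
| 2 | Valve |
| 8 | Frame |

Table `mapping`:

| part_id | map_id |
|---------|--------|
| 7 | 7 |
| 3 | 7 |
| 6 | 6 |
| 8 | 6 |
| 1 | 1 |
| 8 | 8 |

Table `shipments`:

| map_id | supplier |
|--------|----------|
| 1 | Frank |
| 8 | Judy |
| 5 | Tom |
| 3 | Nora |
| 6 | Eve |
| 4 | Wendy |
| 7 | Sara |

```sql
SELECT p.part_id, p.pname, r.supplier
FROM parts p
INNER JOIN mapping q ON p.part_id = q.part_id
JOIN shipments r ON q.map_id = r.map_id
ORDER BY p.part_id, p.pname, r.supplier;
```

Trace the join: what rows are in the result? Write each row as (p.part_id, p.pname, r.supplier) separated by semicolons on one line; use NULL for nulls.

(3, Cable, Sara); (6, Valve, Eve); (7, Frame, Sara); (8, Frame, Eve); (8, Frame, Judy)

Evaluate left to right. First `parts p INNER JOIN mapping q` on part_id: 5 row(s).
Then INNER JOIN `shipments r` on map_id: keep only rows whose q.map_id appears in r.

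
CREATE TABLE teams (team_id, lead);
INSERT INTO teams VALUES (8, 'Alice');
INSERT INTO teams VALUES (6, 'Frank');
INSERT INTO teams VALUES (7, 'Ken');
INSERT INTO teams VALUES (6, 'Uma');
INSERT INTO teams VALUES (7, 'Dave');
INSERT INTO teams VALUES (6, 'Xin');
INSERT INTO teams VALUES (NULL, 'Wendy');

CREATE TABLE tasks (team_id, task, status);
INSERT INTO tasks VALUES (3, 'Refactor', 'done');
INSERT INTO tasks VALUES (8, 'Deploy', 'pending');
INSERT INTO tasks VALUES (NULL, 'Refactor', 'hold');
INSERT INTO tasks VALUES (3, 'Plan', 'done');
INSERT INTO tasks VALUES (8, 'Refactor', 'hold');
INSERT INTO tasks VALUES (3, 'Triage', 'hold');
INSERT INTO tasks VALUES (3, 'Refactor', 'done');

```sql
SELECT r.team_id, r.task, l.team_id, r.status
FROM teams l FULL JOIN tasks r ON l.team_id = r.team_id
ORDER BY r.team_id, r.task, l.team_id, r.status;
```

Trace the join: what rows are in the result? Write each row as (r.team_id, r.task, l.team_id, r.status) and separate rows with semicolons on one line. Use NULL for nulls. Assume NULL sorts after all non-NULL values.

(3, Plan, NULL, done); (3, Refactor, NULL, done); (3, Refactor, NULL, done); (3, Triage, NULL, hold); (8, Deploy, 8, pending); (8, Refactor, 8, hold); (NULL, Refactor, NULL, hold); (NULL, NULL, 6, NULL); (NULL, NULL, 6, NULL); (NULL, NULL, 6, NULL); (NULL, NULL, 7, NULL); (NULL, NULL, 7, NULL); (NULL, NULL, NULL, NULL)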